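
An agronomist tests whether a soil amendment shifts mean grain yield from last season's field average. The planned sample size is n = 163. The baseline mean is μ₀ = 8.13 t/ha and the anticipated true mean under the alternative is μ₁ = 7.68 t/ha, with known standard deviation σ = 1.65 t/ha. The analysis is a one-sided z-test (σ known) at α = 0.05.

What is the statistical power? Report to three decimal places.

Power ≈ 0.967

Standardized effect: d = |μ₁ − μ₀| / σ = |7.68 − 8.13| / 1.65 = 0.2727
Noncentrality parameter: δ = d·√n = 0.2727 × √163 = 3.4819
Critical value for a one-sided test at α = 0.05: z_α = 1.645.
Power = Φ(δ − 1.645) = Φ(1.837) = 0.9669.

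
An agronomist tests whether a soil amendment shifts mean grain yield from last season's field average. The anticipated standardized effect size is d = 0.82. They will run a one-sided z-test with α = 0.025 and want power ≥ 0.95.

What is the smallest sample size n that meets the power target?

For power 0.95 need Φ(δ − z_{0.025}) = 0.95, so δ = z_{0.025} + z_{0.05} = 1.960 + 1.645 = 3.605.
δ = d·√n ⇒ n = (δ/d)² = (3.605 / 0.82)² = 19.33.
Rounding up, n = 20.

n = 20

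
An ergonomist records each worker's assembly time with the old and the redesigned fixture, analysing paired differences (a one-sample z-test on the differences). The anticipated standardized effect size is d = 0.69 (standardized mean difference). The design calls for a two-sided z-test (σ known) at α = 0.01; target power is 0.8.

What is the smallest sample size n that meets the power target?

n = 25

For power 0.8 need Φ(δ − z_{0.005}) = 0.8, so δ = z_{0.005} + z_{0.20} = 2.576 + 0.842 = 3.417.
(For δ > 0 the lower-tail rejection region contributes negligibly to power, so the one-term inversion is standard.)
δ = d·√n ⇒ n = (δ/d)² = (3.417 / 0.69)² = 24.53.
Round up to the next whole unit.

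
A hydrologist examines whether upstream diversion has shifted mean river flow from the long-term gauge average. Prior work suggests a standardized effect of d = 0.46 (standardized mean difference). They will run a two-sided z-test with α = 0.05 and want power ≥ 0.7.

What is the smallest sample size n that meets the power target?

n = 30

Set Φ(δ − 1.960) = 0.7; then δ − 1.960 = Φ⁻¹(0.7) = 0.524, giving δ = 2.484.
(The Φ(−δ − z_{α/2}) term is vanishingly small for δ > 0 and is dropped in the standard sample-size formula.)
δ = d·√n ⇒ n = (δ/d)² = (2.484 / 0.46)² = 29.17.
Rounding up, n = 30.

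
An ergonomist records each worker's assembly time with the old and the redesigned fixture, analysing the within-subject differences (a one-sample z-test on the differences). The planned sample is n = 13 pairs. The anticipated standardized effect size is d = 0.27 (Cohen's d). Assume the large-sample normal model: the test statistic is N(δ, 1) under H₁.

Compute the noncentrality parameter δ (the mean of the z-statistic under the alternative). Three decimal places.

The noncentrality parameter scales effect size by the design's sample-size factor: δ = d·√n = 0.27 × √13 = 0.9735

δ ≈ 0.973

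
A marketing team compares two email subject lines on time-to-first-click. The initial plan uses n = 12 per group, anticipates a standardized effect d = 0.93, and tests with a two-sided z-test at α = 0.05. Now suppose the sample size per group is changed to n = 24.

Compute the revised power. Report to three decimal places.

Power ≈ 0.896

With n = 24 per group: δ = d·√(n/2) = 0.93 × √(24/2) = 3.2216. Critical value z_{0.025} = 1.960.
Revised power = Φ(δ − 1.960) + Φ(−δ − 1.960) = Φ(1.262) + Φ(-5.182) = 0.8965 + 0.0000 = 0.8965.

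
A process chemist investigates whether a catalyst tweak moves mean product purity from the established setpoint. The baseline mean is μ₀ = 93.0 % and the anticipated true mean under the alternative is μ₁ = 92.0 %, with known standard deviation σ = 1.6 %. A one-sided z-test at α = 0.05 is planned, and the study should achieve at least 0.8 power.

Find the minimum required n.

Standardized effect: d = |μ₁ − μ₀| / σ = |92.0 − 93.0| / 1.6 = 0.6250
Set Φ(δ − 1.645) = 0.8; then δ − 1.645 = Φ⁻¹(0.8) = 0.842, giving δ = 2.486.
δ = d·√n ⇒ n = (δ/d)² = (2.486 / 0.6250)² = 15.83.
Rounding up, n = 16.

n = 16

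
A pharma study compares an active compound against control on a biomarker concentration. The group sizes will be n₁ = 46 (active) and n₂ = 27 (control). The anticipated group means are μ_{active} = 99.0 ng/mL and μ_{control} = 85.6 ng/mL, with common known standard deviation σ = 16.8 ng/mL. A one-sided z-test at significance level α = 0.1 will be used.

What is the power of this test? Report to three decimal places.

Power ≈ 0.978

Standardized effect: d = |μ_{active} − μ_{control}| / σ = |99.0 − 85.6| / 16.8 = 0.7976
Noncentrality parameter: λ = d / √(1/n₁ + 1/n₂) = 0.7976 / √(1/46 + 1/27) = 3.2900
Critical value for a one-sided test at α = 0.1: z_α = 1.282.
Power = P(Z > 1.282 − λ) = Φ(2.008) = 0.9777.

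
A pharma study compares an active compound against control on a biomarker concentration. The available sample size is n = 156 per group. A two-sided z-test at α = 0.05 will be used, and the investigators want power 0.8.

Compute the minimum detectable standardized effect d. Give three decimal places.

Required noncentrality: δ = z_{0.025} + z_{0.20} = 1.960 + 0.842 = 2.802.
(Lower-tail contribution to power is negligible for δ > 0.)
δ = d·√(n/2) ⇒ d = δ/√(n/2) = 2.802/√(156/2) = 0.3172.

d ≈ 0.317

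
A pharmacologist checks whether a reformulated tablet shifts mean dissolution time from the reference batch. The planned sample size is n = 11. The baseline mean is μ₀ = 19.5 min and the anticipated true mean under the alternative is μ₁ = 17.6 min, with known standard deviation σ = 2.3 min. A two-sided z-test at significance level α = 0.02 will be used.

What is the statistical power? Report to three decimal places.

Power ≈ 0.660

Standardized effect: d = |μ₁ − μ₀| / σ = |17.6 − 19.5| / 2.3 = 0.8261
Noncentrality parameter: δ = d·√n = 0.8261 × √11 = 2.7398
Critical value for a two-sided test at α = 0.02: z_{α/2} = 2.326.
Power = Φ(δ − 2.326) + Φ(−δ − 2.326) = Φ(0.413) + Φ(-5.066) = 0.6604 + 0.0000 = 0.6604.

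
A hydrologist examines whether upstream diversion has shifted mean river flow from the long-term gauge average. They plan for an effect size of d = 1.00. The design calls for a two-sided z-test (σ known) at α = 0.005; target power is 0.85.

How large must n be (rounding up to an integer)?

Set Φ(δ − 2.807) = 0.85; then δ − 2.807 = Φ⁻¹(0.85) = 1.036, giving δ = 3.843.
(The Φ(−δ − z_{α/2}) term is vanishingly small for δ > 0 and is dropped in the standard sample-size formula.)
δ = d·√n ⇒ n = (δ/d)² = (3.843 / 1.00)² = 14.77.
Rounding up, n = 15.

n = 15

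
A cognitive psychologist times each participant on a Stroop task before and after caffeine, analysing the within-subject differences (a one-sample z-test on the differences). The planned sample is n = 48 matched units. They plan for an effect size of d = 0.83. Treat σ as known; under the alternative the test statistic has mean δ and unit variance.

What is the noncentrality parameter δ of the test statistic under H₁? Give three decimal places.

The noncentrality parameter scales effect size by the design's sample-size factor: δ = d·√n = 0.83 × √48 = 5.7504

δ ≈ 5.750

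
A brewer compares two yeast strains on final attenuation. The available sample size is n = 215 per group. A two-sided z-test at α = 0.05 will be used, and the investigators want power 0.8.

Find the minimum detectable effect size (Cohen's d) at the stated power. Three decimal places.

d ≈ 0.270

Required noncentrality: δ = z_{0.025} + z_{0.20} = 1.960 + 0.842 = 2.802.
(The second rejection-region term Φ(−δ − z_{α/2}) is negligible and dropped.)
δ = d·√(n/2) ⇒ d = δ/√(n/2) = 2.802/√(215/2) = 0.2702.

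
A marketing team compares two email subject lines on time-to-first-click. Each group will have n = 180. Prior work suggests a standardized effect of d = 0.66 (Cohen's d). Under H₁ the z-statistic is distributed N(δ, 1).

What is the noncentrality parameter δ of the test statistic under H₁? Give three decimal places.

The noncentrality parameter scales effect size by the design's sample-size factor: δ = d·√(n/2) = 0.66 × √(180/2) = 6.2613

δ ≈ 6.261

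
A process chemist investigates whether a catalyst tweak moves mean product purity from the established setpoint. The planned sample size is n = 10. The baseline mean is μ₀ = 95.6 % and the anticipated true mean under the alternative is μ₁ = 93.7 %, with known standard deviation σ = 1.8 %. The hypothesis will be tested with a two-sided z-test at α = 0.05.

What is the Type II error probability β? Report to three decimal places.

β ≈ 0.084

Standardized effect: d = |μ₁ − μ₀| / σ = |93.7 − 95.6| / 1.8 = 1.0556
Noncentrality parameter: δ = d·√n = 1.0556 × √10 = 3.3380
Critical value for a two-sided test at α = 0.05: z_{α/2} = 1.960.
Power = Φ(δ − 1.960) + Φ(−δ − 1.960) = Φ(1.378) + Φ(-5.298) = 0.9159 + 0.0000 = 0.9159.
Type II error: β = 1 − power = 1 − 0.9159 = 0.0841.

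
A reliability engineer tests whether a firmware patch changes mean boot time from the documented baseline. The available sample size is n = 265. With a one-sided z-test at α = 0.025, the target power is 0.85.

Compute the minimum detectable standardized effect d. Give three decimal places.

d ≈ 0.184

Need Φ(δ − 1.960) = 0.85, so δ = 1.960 + 1.036 = 2.996.
δ = d·√n ⇒ d = δ/√n = 2.996/√265 = 0.1841.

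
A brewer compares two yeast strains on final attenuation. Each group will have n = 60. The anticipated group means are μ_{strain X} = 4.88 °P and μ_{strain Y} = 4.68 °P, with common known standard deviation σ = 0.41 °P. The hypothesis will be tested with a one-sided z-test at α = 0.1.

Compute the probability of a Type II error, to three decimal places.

Standardized effect: d = |μ_{strain X} − μ_{strain Y}| / σ = |4.88 − 4.68| / 0.41 = 0.4878
Noncentrality parameter: δ = d·√(n/2) = 0.4878 × √(60/2) = 2.6718
Critical value for a one-sided test at α = 0.1: z_α = 1.282.
Power = P(Z > 1.282 − δ) = Φ(1.390) = 0.9178.
Type II error: β = 1 − power = 1 − 0.9178 = 0.0822.

β ≈ 0.082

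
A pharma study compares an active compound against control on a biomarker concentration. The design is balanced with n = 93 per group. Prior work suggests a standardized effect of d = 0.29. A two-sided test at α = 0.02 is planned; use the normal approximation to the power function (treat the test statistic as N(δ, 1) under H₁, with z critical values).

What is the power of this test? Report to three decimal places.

Noncentrality parameter: δ = d·√(n/2) = 0.29 × √(93/2) = 1.9775
Two-sided α = 0.02 → critical value z_{0.01} = 2.326.
Power = Φ(δ − 2.326) + Φ(−δ − 2.326) = Φ(-0.349) + Φ(-4.304) = 0.3636 + 0.0000 = 0.3636.

Power ≈ 0.364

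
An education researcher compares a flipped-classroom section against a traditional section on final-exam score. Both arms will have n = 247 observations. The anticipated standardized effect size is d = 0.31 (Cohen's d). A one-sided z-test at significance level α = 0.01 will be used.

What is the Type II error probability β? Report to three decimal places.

β ≈ 0.132

Noncentrality parameter: δ = d·√(n/2) = 0.31 × √(247/2) = 3.4450
One-sided α = 0.01 → critical value z_{0.01} = 2.326.
Power = Φ(δ − 2.326) = Φ(1.119) = 0.8684.
Type II error: β = 1 − power = 1 − 0.8684 = 0.1316.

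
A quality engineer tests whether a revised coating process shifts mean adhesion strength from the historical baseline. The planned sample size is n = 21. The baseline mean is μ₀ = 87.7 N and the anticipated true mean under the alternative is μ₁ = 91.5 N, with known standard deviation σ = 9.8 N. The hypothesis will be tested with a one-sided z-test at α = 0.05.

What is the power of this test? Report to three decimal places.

Standardized effect: d = |μ₁ − μ₀| / σ = |91.5 − 87.7| / 9.8 = 0.3878
Noncentrality parameter: δ = d·√n = 0.3878 × √21 = 1.7769
One-sided α = 0.05 → critical value z_{0.05} = 1.645.
Power = P(Z > 1.645 − δ) = Φ(0.132) = 0.5525.

Power ≈ 0.553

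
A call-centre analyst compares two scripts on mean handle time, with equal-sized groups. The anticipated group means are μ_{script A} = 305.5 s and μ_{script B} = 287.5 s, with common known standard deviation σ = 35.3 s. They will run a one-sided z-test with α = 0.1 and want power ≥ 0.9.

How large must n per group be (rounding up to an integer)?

Standardized effect: d = |μ_{script A} − μ_{script B}| / σ = |305.5 − 287.5| / 35.3 = 0.5099
Set Φ(δ − 1.282) = 0.9; then δ − 1.282 = Φ⁻¹(0.9) = 1.282, giving δ = 2.563.
δ = d·√(n/2) ⇒ n = 2(δ/d)² = 2 × (2.563 / 0.5099)² = 50.53.
Rounding up, n = 51 per group.

n = 51 per group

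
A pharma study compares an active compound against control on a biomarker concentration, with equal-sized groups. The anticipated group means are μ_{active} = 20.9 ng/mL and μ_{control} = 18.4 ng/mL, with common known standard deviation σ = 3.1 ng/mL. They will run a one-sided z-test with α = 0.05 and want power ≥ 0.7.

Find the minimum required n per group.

Standardized effect: d = |μ_{active} − μ_{control}| / σ = |20.9 − 18.4| / 3.1 = 0.8065
For power 0.7 need Φ(δ − z_{0.05}) = 0.7, so δ = z_{0.05} + z_{0.30} = 1.645 + 0.524 = 2.169.
δ = d·√(n/2) ⇒ n = 2(δ/d)² = 2 × (2.169 / 0.8065)² = 14.47.
Rounding up, n = 15 per group.

n = 15 per group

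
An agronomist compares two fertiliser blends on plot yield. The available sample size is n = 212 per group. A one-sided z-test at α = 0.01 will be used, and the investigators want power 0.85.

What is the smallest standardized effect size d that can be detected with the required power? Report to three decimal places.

d ≈ 0.327

Required noncentrality: δ = z_{0.01} + z_{0.15} = 2.326 + 1.036 = 3.363.
δ = d·√(n/2) ⇒ d = δ/√(n/2) = 3.363/√(212/2) = 0.3266.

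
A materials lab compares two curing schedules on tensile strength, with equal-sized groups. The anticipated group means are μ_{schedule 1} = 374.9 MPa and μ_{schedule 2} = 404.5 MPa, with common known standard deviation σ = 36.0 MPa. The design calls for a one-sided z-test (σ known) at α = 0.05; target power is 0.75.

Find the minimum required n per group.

n = 16 per group

Standardized effect: d = |μ_{schedule 1} − μ_{schedule 2}| / σ = |374.9 − 404.5| / 36.0 = 0.8222
Set Φ(δ − 1.645) = 0.75; then δ − 1.645 = Φ⁻¹(0.75) = 0.674, giving δ = 2.319.
δ = d·√(n/2) ⇒ n = 2(δ/d)² = 2 × (2.319 / 0.8222)² = 15.91.
Round up to the next whole unit.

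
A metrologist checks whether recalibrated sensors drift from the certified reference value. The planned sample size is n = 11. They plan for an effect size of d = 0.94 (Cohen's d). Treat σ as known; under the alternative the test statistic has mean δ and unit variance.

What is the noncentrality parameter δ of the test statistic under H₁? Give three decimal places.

δ = d·√n = 0.94 × √11 = 3.1176

δ ≈ 3.118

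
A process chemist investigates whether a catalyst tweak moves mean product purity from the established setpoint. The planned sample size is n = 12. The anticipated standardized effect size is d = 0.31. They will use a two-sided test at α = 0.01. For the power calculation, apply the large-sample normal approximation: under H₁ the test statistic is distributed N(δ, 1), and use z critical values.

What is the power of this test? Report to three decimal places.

Power ≈ 0.067

Noncentrality parameter: δ = d·√n = 0.31 × √12 = 1.0739
Two-sided α = 0.01 → critical value z_{0.005} = 2.576.
Power = Φ(δ − 2.576) + Φ(−δ − 2.576) = Φ(-1.502) + Φ(-3.650) = 0.0666 + 0.0001 = 0.0667.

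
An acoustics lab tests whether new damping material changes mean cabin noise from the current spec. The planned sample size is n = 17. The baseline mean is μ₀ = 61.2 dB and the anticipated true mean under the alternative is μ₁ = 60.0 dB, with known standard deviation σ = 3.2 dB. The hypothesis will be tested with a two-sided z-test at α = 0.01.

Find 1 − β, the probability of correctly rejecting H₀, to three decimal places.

Power ≈ 0.152

Standardized effect: d = |μ₁ − μ₀| / σ = |60.0 − 61.2| / 3.2 = 0.3750
Noncentrality parameter: δ = d·√n = 0.3750 × √17 = 1.5462
Critical value for a two-sided test at α = 0.01: z_{α/2} = 2.576.
Power = Φ(δ − 2.576) + Φ(−δ − 2.576) = Φ(-1.030) + Φ(-4.122) = 0.1516 + 0.0000 = 0.1516.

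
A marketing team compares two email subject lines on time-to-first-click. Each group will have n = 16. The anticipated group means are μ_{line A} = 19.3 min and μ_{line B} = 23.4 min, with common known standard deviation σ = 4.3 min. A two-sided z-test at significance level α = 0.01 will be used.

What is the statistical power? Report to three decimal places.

Standardized effect: d = |μ_{line A} − μ_{line B}| / σ = |19.3 − 23.4| / 4.3 = 0.9535
Noncentrality parameter: δ = d·√(n/2) = 0.9535 × √(16/2) = 2.6969
Critical value for a two-sided test at α = 0.01: z_{α/2} = 2.576.
Power = Φ(δ − 2.576) + Φ(−δ − 2.576) = Φ(0.121) + Φ(-5.273) = 0.5482 + 0.0000 = 0.5482.

Power ≈ 0.548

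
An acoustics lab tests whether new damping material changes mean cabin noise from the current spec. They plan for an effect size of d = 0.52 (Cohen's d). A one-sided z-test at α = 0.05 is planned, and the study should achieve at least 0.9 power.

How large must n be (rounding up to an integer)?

Set Φ(δ − 1.645) = 0.9; then δ − 1.645 = Φ⁻¹(0.9) = 1.282, giving δ = 2.926.
δ = d·√n ⇒ n = (δ/d)² = (2.926 / 0.52)² = 31.67.
Round up to the next whole unit.

n = 32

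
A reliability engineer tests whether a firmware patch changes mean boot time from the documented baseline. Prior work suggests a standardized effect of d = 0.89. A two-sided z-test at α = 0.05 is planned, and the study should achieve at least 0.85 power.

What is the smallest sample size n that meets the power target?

Set Φ(δ − 1.960) = 0.85; then δ − 1.960 = Φ⁻¹(0.85) = 1.036, giving δ = 2.996.
(The Φ(−δ − z_{α/2}) term is vanishingly small for δ > 0 and is dropped in the standard sample-size formula.)
δ = d·√n ⇒ n = (δ/d)² = (2.996 / 0.89)² = 11.33.
Round up to the next whole unit.

n = 12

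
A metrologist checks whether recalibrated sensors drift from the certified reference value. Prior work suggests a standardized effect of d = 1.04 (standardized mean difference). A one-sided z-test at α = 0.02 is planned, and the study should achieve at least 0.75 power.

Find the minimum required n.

For power 0.75 need Φ(δ − z_{0.02}) = 0.75, so δ = z_{0.02} + z_{0.25} = 2.054 + 0.674 = 2.728.
δ = d·√n ⇒ n = (δ/d)² = (2.728 / 1.04)² = 6.88.
Round up to the next whole unit.

n = 7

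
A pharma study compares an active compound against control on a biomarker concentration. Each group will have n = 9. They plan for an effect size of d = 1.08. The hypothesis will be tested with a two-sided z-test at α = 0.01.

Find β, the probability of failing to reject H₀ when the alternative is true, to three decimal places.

β ≈ 0.612

Noncentrality parameter: δ = d·√(n/2) = 1.08 × √(9/2) = 2.2910
Critical value for a two-sided test at α = 0.01: z_{α/2} = 2.576.
Power = Φ(δ − 2.576) + Φ(−δ − 2.576) = Φ(-0.285) + Φ(-4.867) = 0.3879 + 0.0000 = 0.3879.
Type II error: β = 1 − power = 1 − 0.3879 = 0.6121.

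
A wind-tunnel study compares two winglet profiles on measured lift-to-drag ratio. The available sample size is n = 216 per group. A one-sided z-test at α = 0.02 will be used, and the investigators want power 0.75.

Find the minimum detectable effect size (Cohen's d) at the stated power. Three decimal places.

d ≈ 0.263

Required noncentrality: δ = z_{0.02} + z_{0.25} = 2.054 + 0.674 = 2.728.
δ = d·√(n/2) ⇒ d = δ/√(n/2) = 2.728/√(216/2) = 0.2625.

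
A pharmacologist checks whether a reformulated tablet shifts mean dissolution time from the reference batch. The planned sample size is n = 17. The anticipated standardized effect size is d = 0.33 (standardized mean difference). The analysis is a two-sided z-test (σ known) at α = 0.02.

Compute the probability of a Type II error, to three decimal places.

β ≈ 0.833

Noncentrality parameter: δ = d·√n = 0.33 × √17 = 1.3606
Two-sided α = 0.02 → critical value z_{0.01} = 2.326.
Power = Φ(δ − 2.326) + Φ(−δ − 2.326) = Φ(-0.966) + Φ(-3.687) = 0.1671 + 0.0001 = 0.1672.
Type II error: β = 1 − power = 1 − 0.1672 = 0.8328.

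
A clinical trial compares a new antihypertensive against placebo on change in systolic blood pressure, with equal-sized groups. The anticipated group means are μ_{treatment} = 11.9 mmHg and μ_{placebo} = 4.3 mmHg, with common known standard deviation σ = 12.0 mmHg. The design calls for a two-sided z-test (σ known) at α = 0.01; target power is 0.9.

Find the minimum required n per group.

n = 75 per group

Standardized effect: d = |μ_{treatment} − μ_{placebo}| / σ = |11.9 − 4.3| / 12.0 = 0.6333
Set Φ(δ − 2.576) = 0.9; then δ − 2.576 = Φ⁻¹(0.9) = 1.282, giving δ = 3.857.
(The Φ(−δ − z_{α/2}) term is vanishingly small for δ > 0 and is dropped in the standard sample-size formula.)
δ = d·√(n/2) ⇒ n = 2(δ/d)² = 2 × (3.857 / 0.6333)² = 74.19.
Round up to the next whole unit.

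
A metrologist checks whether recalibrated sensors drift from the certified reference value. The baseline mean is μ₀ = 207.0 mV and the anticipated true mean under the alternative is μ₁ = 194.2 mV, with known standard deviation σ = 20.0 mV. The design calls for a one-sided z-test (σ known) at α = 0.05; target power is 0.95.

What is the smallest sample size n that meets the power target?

n = 27

Standardized effect: d = |μ₁ − μ₀| / σ = |194.2 − 207.0| / 20.0 = 0.6400
For power 0.95 need Φ(δ − z_{0.05}) = 0.95, so δ = z_{0.05} + z_{0.05} = 1.645 + 1.645 = 3.290.
δ = d·√n ⇒ n = (δ/d)² = (3.290 / 0.6400)² = 26.42.
Rounding up, n = 27.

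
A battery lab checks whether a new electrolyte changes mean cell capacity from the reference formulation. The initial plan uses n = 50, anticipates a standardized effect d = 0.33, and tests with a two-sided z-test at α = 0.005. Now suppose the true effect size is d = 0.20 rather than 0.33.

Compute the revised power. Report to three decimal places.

Power ≈ 0.082

With d = 0.20: δ = d·√n = 0.20 × √50 = 1.4142. Critical value z_{0.0025} = 2.807.
Revised power = Φ(δ − 2.807) + Φ(−δ − 2.807) = Φ(-1.393) + Φ(-4.221) = 0.0818 + 0.0000 = 0.0818.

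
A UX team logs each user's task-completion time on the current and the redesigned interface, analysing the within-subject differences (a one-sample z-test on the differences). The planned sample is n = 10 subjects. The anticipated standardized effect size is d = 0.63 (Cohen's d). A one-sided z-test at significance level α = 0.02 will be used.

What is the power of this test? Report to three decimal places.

Power ≈ 0.475

Noncentrality parameter: δ = d·√n = 0.63 × √10 = 1.9922
Critical value for a one-sided test at α = 0.02: z_α = 2.054.
Power = Φ(δ − 2.054) = Φ(-0.062) = 0.4755.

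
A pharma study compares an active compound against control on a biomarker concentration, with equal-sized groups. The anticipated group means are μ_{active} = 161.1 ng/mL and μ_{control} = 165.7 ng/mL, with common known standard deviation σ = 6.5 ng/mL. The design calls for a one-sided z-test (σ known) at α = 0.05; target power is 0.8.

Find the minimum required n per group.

Standardized effect: d = |μ_{active} − μ_{control}| / σ = |161.1 − 165.7| / 6.5 = 0.7077
For power 0.8 need Φ(δ − z_{0.05}) = 0.8, so δ = z_{0.05} + z_{0.20} = 1.645 + 0.842 = 2.486.
δ = d·√(n/2) ⇒ n = 2(δ/d)² = 2 × (2.486 / 0.7077)² = 24.69.
Round up to the next whole unit.

n = 25 per group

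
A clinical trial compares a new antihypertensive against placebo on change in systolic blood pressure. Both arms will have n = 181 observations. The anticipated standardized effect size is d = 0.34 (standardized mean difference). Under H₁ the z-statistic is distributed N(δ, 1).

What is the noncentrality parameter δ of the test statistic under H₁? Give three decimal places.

δ ≈ 3.234

δ = d·√(n/2) = 0.34 × √(181/2) = 3.2345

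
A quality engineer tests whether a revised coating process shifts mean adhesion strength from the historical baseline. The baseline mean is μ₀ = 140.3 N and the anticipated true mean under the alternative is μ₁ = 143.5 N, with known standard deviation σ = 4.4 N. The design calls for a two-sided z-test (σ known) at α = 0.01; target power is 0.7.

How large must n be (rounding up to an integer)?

n = 19

Standardized effect: d = |μ₁ − μ₀| / σ = |143.5 − 140.3| / 4.4 = 0.7273
For power 0.7 need Φ(δ − z_{0.005}) = 0.7, so δ = z_{0.005} + z_{0.30} = 2.576 + 0.524 = 3.100.
(Ignoring the negligible lower-tail rejection probability gives the usual closed-form inversion.)
δ = d·√n ⇒ n = (δ/d)² = (3.100 / 0.7273)² = 18.17.
Rounding up, n = 19.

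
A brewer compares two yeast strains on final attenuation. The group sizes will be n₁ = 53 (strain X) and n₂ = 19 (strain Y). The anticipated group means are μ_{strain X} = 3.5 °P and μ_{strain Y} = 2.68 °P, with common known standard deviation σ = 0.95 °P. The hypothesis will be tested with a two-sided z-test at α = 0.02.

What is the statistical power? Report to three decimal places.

Standardized effect: d = |μ_{strain X} − μ_{strain Y}| / σ = |3.5 − 2.68| / 0.95 = 0.8632
Noncentrality parameter: δ = d / √(1/n₁ + 1/n₂) = 0.8632 / √(1/53 + 1/19) = 3.2280
Two-sided α = 0.02 → critical value z_{0.01} = 2.326.
Power = Φ(δ − 2.326) + Φ(−δ − 2.326) = Φ(0.902) + Φ(-5.554) = 0.8164 + 0.0000 = 0.8164.

Power ≈ 0.816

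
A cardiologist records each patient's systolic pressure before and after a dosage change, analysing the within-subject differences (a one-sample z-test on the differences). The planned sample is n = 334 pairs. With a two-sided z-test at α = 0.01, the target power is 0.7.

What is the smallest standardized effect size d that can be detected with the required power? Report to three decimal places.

Need Φ(δ − 2.576) = 0.7, so δ = 2.576 + 0.524 = 3.100.
(The second rejection-region term Φ(−δ − z_{α/2}) is negligible and dropped.)
δ = d·√n ⇒ d = δ/√n = 3.100/√334 = 0.1696.

d ≈ 0.170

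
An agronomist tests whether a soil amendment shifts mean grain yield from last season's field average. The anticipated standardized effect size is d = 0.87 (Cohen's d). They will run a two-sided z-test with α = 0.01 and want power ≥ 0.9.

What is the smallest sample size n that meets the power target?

Set Φ(δ − 2.576) = 0.9; then δ − 2.576 = Φ⁻¹(0.9) = 1.282, giving δ = 3.857.
(For δ > 0 the lower-tail rejection region contributes negligibly to power, so the one-term inversion is standard.)
δ = d·√n ⇒ n = (δ/d)² = (3.857 / 0.87)² = 19.66.
Round up to the next whole unit.

n = 20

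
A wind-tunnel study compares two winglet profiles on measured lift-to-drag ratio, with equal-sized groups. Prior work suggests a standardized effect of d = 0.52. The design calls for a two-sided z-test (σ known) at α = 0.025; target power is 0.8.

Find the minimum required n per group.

For power 0.8 need Φ(δ − z_{0.0125}) = 0.8, so δ = z_{0.0125} + z_{0.20} = 2.241 + 0.842 = 3.083.
(The Φ(−δ − z_{α/2}) term is vanishingly small for δ > 0 and is dropped in the standard sample-size formula.)
δ = d·√(n/2) ⇒ n = 2(δ/d)² = 2 × (3.083 / 0.52)² = 70.30.
Rounding up, n = 71 per group.

n = 71 per group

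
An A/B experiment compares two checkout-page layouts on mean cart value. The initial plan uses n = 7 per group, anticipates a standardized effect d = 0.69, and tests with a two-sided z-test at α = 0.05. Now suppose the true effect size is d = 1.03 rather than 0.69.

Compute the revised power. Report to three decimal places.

With d = 1.03: δ = d·√(n/2) = 1.03 × √(7/2) = 1.9270. Critical value z_{0.025} = 1.960.
Revised power = Φ(δ − 1.960) + Φ(−δ − 1.960) = Φ(-0.033) + Φ(-3.887) = 0.4868 + 0.0001 = 0.4869.

Power ≈ 0.487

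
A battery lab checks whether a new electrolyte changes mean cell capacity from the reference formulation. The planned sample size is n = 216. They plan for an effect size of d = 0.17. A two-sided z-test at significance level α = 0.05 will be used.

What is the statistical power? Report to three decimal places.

Noncentrality parameter: δ = d·√n = 0.17 × √216 = 2.4985
Critical value for a two-sided test at α = 0.05: z_{α/2} = 1.960.
Power = Φ(δ − 1.960) + Φ(−δ − 1.960) = Φ(0.539) + Φ(-4.458) = 0.7049 + 0.0000 = 0.7049.

Power ≈ 0.705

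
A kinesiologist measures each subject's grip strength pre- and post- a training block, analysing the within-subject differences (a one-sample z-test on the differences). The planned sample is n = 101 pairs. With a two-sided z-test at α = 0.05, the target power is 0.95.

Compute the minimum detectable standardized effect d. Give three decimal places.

Required noncentrality: δ = z_{0.025} + z_{0.05} = 1.960 + 1.645 = 3.605.
(The second rejection-region term Φ(−δ − z_{α/2}) is negligible and dropped.)
δ = d·√n ⇒ d = δ/√n = 3.605/√101 = 0.3587.

d ≈ 0.359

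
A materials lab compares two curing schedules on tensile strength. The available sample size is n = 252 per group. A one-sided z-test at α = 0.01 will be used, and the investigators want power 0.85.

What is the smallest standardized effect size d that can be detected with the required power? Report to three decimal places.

Required noncentrality: δ = z_{0.01} + z_{0.15} = 2.326 + 1.036 = 3.363.
δ = d·√(n/2) ⇒ d = δ/√(n/2) = 3.363/√(252/2) = 0.2996.

d ≈ 0.300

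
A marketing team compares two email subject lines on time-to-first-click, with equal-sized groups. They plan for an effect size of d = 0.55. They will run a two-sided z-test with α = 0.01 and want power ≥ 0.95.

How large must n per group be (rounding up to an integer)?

n = 118 per group

For power 0.95 need Φ(δ − z_{0.005}) = 0.95, so δ = z_{0.005} + z_{0.05} = 2.576 + 1.645 = 4.221.
(For δ > 0 the lower-tail rejection region contributes negligibly to power, so the one-term inversion is standard.)
δ = d·√(n/2) ⇒ n = 2(δ/d)² = 2 × (4.221 / 0.55)² = 117.78.
Round up to the next whole unit.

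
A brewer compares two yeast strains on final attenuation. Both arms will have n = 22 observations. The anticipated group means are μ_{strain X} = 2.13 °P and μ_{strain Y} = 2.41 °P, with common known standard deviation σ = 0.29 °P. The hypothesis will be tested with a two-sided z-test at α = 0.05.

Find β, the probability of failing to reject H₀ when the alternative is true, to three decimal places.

Standardized effect: d = |μ_{strain X} − μ_{strain Y}| / σ = |2.13 − 2.41| / 0.29 = 0.9655
Noncentrality parameter: δ = d·√(n/2) = 0.9655 × √(22/2) = 3.2023
Two-sided α = 0.05 → critical value z_{0.025} = 1.960.
Power = Φ(δ − 1.960) + Φ(−δ − 1.960) = Φ(1.242) + Φ(-5.162) = 0.8929 + 0.0000 = 0.8929.
Type II error: β = 1 − power = 1 − 0.8929 = 0.1071.

β ≈ 0.107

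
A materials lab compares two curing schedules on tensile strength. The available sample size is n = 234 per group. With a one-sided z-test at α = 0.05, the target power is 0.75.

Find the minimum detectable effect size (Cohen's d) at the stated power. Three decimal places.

Need Φ(δ − 1.645) = 0.75, so δ = 1.645 + 0.674 = 2.319.
δ = d·√(n/2) ⇒ d = δ/√(n/2) = 2.319/√(234/2) = 0.2144.

d ≈ 0.214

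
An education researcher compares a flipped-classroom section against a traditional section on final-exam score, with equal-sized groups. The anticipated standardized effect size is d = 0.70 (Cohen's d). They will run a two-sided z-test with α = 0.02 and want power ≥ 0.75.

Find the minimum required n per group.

Set Φ(δ − 2.326) = 0.75; then δ − 2.326 = Φ⁻¹(0.75) = 0.674, giving δ = 3.001.
(For δ > 0 the lower-tail rejection region contributes negligibly to power, so the one-term inversion is standard.)
δ = d·√(n/2) ⇒ n = 2(δ/d)² = 2 × (3.001 / 0.70)² = 36.76.
Round up to the next whole unit.

n = 37 per group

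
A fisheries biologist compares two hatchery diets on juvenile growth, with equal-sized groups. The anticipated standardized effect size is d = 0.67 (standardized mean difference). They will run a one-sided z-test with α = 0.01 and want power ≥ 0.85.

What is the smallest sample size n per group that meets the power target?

n = 51 per group

For power 0.85 need Φ(δ − z_{0.01}) = 0.85, so δ = z_{0.01} + z_{0.15} = 2.326 + 1.036 = 3.363.
δ = d·√(n/2) ⇒ n = 2(δ/d)² = 2 × (3.363 / 0.67)² = 50.38.
Round up to the next whole unit.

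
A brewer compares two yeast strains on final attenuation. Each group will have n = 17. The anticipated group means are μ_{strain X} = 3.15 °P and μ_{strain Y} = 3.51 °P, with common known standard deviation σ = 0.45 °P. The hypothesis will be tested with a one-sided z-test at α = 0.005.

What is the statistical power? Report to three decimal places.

Standardized effect: d = |μ_{strain X} − μ_{strain Y}| / σ = |3.15 − 3.51| / 0.45 = 0.8000
Noncentrality parameter: δ = d·√(n/2) = 0.8000 × √(17/2) = 2.3324
Critical value for a one-sided test at α = 0.005: z_α = 2.576.
Power = P(Z > 2.576 − δ) = Φ(-0.243) = 0.4038.

Power ≈ 0.404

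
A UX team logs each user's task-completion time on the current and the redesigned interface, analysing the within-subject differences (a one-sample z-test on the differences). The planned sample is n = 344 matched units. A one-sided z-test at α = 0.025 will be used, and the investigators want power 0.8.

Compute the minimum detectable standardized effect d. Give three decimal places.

d ≈ 0.151

Need Φ(δ − 1.960) = 0.8, so δ = 1.960 + 0.842 = 2.802.
δ = d·√n ⇒ d = δ/√n = 2.802/√344 = 0.1511.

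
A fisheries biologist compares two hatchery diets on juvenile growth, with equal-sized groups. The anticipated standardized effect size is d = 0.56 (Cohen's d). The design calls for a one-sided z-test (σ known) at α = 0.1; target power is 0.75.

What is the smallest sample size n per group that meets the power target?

Set Φ(δ − 1.282) = 0.75; then δ − 1.282 = Φ⁻¹(0.75) = 0.674, giving δ = 1.956.
δ = d·√(n/2) ⇒ n = 2(δ/d)² = 2 × (1.956 / 0.56)² = 24.40.
Round up to the next whole unit.

n = 25 per group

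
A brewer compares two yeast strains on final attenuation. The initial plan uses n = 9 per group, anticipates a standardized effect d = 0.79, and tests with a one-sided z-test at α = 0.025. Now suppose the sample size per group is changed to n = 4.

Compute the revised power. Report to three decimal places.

With n = 4 per group: δ = d·√(n/2) = 0.79 × √(4/2) = 1.1172. Critical value z_{0.025} = 1.960.
Revised power = P(Z > 1.960 − δ) = Φ(-0.843) = 0.1997.

Power ≈ 0.200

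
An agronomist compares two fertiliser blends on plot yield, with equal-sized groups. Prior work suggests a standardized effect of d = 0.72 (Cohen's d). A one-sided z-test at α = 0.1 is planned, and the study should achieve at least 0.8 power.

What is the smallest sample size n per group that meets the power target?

n = 18 per group

For power 0.8 need Φ(δ − z_{0.1}) = 0.8, so δ = z_{0.1} + z_{0.20} = 1.282 + 0.842 = 2.123.
δ = d·√(n/2) ⇒ n = 2(δ/d)² = 2 × (2.123 / 0.72)² = 17.39.
Rounding up, n = 18 per group.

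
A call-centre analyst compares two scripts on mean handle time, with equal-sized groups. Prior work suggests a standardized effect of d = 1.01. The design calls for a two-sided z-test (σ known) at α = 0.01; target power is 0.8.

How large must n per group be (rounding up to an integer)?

n = 23 per group

For power 0.8 need Φ(δ − z_{0.005}) = 0.8, so δ = z_{0.005} + z_{0.20} = 2.576 + 0.842 = 3.417.
(Ignoring the negligible lower-tail rejection probability gives the usual closed-form inversion.)
δ = d·√(n/2) ⇒ n = 2(δ/d)² = 2 × (3.417 / 1.01)² = 22.90.
Round up to the next whole unit.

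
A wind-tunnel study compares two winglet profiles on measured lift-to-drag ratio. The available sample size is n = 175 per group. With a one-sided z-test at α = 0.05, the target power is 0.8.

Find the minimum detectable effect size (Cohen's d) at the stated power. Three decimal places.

d ≈ 0.266

Required noncentrality: δ = z_{0.05} + z_{0.20} = 1.645 + 0.842 = 2.486.
δ = d·√(n/2) ⇒ d = δ/√(n/2) = 2.486/√(175/2) = 0.2658.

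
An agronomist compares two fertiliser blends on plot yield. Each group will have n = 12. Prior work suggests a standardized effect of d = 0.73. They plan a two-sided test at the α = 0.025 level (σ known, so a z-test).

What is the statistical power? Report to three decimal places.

Noncentrality parameter: δ = d·√(n/2) = 0.73 × √(12/2) = 1.7881
Critical value for a two-sided test at α = 0.025: z_{α/2} = 2.241.
Power = Φ(δ − 2.241) + Φ(−δ − 2.241) = Φ(-0.453) + Φ(-4.030) = 0.3252 + 0.0000 = 0.3252.

Power ≈ 0.325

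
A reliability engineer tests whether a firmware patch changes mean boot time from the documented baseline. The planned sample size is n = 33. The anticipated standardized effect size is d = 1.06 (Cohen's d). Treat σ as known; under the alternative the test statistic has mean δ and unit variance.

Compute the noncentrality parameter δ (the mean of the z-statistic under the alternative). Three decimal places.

The noncentrality parameter scales effect size by the design's sample-size factor: δ = d·√n = 1.06 × √33 = 6.0892

δ ≈ 6.089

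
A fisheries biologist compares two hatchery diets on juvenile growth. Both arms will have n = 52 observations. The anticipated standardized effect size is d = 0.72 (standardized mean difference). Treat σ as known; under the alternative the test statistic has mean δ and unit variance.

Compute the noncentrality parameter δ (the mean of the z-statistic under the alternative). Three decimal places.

The noncentrality parameter scales effect size by the design's sample-size factor: δ = d·√(n/2) = 0.72 × √(52/2) = 3.6713

δ ≈ 3.671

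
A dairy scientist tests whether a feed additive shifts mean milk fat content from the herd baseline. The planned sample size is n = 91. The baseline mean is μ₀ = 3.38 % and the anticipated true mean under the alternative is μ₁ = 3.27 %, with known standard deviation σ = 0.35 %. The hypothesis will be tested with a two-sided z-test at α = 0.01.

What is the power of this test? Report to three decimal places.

Standardized effect: d = |μ₁ − μ₀| / σ = |3.27 − 3.38| / 0.35 = 0.3143
Noncentrality parameter: δ = d·√n = 0.3143 × √91 = 2.9981
Two-sided α = 0.01 → critical value z_{0.005} = 2.576.
Power = Φ(δ − 2.576) + Φ(−δ − 2.576) = Φ(0.422) + Φ(-5.574) = 0.6636 + 0.0000 = 0.6636.

Power ≈ 0.664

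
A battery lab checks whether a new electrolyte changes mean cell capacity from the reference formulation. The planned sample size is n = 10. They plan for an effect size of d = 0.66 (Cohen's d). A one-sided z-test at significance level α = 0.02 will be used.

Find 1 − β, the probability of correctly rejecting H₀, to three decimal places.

Noncentrality parameter: δ = d·√n = 0.66 × √10 = 2.0871
One-sided α = 0.02 → critical value z_{0.02} = 2.054.
Power = P(Z > 2.054 − δ) = Φ(0.033) = 0.5133.

Power ≈ 0.513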